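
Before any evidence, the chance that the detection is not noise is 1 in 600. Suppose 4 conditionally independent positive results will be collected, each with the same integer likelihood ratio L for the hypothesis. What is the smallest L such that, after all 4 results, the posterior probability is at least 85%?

8

Prior odds = (1/600)/(599/600) = 1/599.
Target odds = 0.85/0.15 = 17/3.
Need L⁴ ≥ 17/3 ÷ (1/599) = 10183/3.
7⁴ = 2401 < 10183/3 ≤ 4096 = 8⁴, so L = 8.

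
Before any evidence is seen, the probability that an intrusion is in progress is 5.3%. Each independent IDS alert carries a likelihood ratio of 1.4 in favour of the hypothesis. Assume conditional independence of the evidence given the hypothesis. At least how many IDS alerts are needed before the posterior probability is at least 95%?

Prior odds = 0.053/0.947 = 53/947.
Likelihood ratio per IDS alert = 1.4.
Target posterior odds = 0.95/0.05 = 19.
Need (53/947) × 1.4ⁿ ≥ 19, i.e. 1.4ⁿ ≥ 17993/53.
1.4¹⁷ ≈304.913 falls short of 17993/53 but 1.4¹⁸ ≈426.879 reaches it, so n = 18.

18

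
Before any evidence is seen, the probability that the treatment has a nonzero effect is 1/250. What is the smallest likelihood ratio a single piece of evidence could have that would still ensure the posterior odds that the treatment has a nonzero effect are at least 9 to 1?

Prior odds = 0.004/0.996 = 1/249.
Target odds = 9.
Required Bayes factor = 9 ÷ (1/249) = 2241.

2241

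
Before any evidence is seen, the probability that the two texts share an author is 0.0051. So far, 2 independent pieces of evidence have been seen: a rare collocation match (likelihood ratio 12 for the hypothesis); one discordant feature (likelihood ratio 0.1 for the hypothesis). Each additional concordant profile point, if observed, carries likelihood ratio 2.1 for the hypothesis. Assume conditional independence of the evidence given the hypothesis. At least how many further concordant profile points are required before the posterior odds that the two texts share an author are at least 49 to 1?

Prior odds = 0.0051/0.9949 = 51/9949.
Combined Bayes factor of the evidence already in hand = 12 × 0.1 = 1.2.
Odds after that evidence = (51/9949) × 1.2 = 306/49745.
Target odds = 49.
Need 2.1ⁿ ≥ 49 ÷ (306/49745) = 2437505/306.
2.1¹² ≈7355.83 falls short of 2437505/306 but 2.1¹³ ≈15447.2 reaches it, so n = 13.

13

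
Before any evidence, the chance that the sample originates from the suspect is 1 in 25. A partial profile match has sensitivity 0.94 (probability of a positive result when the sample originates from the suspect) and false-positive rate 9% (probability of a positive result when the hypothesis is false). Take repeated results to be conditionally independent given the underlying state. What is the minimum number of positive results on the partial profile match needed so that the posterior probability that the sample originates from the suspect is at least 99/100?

Prior odds: 0.04 ÷ 0.96 = 1/24.
Likelihood ratio of a positive result = 0.94/0.09 = 94/9.
Target odds: 0.99 ÷ 0.01 = 99.
Need (1/24) × (94/9)ⁿ ≥ 99, i.e. (94/9)ⁿ ≥ 2376.
(94/9)³ = 830584/729 falls short of 2376 but (94/9)⁴ = 78074896/6561 reaches it, so n = 4.

4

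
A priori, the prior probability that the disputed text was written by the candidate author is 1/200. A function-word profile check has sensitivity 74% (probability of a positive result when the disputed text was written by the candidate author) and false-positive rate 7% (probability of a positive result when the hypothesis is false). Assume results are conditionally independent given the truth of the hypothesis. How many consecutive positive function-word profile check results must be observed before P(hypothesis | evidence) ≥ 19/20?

4

Prior odds: 0.005 ÷ 0.995 = 1/199.
Likelihood ratio of a positive result = 0.74/0.07 = 74/7.
Target odds: 0.95 ÷ 0.05 = 19.
Need (1/199) × (74/7)ⁿ ≥ 19, i.e. (74/7)ⁿ ≥ 3781.
(74/7)³ = 405224/343 falls short of 3781 but (74/7)⁴ = 29986576/2401 reaches it, so n = 4.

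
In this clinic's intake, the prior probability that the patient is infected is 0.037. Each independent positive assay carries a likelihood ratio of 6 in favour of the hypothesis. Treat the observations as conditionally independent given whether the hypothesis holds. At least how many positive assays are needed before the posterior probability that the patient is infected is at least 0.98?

Prior odds: 0.037 ÷ 0.963 = 37/963.
Likelihood ratio per positive assay = 6.
Target posterior odds = 0.98/0.02 = 49.
Need (37/963) × 6ⁿ ≥ 49, i.e. 6ⁿ ≥ 47187/37.
6³ = 216 falls short of 47187/37 but 6⁴ = 1296 reaches it, so n = 4.

4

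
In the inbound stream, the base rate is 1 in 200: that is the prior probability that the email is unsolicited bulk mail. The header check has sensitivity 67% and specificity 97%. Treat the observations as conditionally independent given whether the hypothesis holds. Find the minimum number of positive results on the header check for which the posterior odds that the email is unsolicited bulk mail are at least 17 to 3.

Prior odds = 0.005/0.995 = 1/199.
False-positive rate = 1 − 0.97 = 0.03; likelihood ratio of a positive = 0.67/0.03 = 67/3.
Target odds = 17/3.
Require (67/3)ⁿ ≥ 17/3 ÷ (1/199) = 3383/3.
(67/3)² = 4489/9 falls short of 3383/3 but (67/3)³ = 300763/27 reaches it, so n = 3.

3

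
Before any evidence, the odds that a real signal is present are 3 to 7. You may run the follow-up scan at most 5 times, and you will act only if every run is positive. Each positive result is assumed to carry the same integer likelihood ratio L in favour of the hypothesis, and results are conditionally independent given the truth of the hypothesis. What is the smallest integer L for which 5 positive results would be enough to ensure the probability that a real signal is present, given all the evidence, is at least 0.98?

3

Prior odds = 3/7.
Target odds = 0.98/0.02 = 49.
Need L⁵ ≥ 49 ÷ (3/7) = 343/3.
2⁵ = 32 < 343/3 ≤ 243 = 3⁵, so L = 3.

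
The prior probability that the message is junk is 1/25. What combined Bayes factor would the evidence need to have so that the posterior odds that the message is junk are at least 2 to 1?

Prior odds = 0.04/0.96 = 1/24.
Target odds = 2.
Required Bayes factor = 2 ÷ (1/24) = 48.

48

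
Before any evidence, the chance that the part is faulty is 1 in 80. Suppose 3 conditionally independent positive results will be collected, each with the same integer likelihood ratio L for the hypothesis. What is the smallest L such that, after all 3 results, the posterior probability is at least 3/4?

Prior odds = 0.0125/0.9875 = 1/79.
Target odds = 0.75/0.25 = 3.
Need L³ ≥ 3 ÷ (1/79) = 237.
6³ = 216 < 237 ≤ 343 = 7³, so L = 7.

7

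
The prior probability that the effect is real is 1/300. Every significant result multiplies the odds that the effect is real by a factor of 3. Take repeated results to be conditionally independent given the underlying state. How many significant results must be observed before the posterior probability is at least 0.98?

9

Prior odds: (1/300) ÷ (299/300) = 1/299.
Likelihood ratio per significant result = 3.
Target odds: 0.98 ÷ 0.02 = 49.
Need (1/299) × 3ⁿ ≥ 49, i.e. 3ⁿ ≥ 14651.
3⁸ = 6561 falls short of 14651 but 3⁹ = 19683 reaches it, so n = 9.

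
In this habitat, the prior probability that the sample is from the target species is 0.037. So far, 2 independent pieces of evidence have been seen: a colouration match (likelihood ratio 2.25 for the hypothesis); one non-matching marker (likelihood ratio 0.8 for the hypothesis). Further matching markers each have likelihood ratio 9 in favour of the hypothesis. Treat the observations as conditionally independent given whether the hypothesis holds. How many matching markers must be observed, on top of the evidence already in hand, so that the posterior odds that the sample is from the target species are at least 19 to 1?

Prior odds = 0.037/0.963 = 37/963.
Combined Bayes factor of the evidence already in hand = 2.25 × 0.8 = 1.8.
Odds after that evidence = (37/963) × 1.8 = 37/535.
Target odds = 19.
Need 9ⁿ ≥ 19 ÷ (37/535) = 10165/37.
9² = 81 falls short of 10165/37 but 9³ = 729 reaches it, so n = 3.

3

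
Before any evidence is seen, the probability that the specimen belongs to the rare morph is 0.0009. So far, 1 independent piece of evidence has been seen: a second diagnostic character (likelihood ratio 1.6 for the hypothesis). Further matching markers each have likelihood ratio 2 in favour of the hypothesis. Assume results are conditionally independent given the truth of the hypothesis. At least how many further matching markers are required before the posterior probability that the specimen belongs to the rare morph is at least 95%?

14

Prior odds = 0.0009/0.9991 = 9/9991.
Bayes factor of the evidence already in hand = 1.6.
Odds after that evidence = (9/9991) × 1.6 = 72/49955.
Target odds = 0.95/0.05 = 19.
Need 2ⁿ ≥ 19 ÷ (72/49955) = 949145/72.
2¹³ = 8192 falls short of 949145/72 but 2¹⁴ = 16384 reaches it, so n = 14.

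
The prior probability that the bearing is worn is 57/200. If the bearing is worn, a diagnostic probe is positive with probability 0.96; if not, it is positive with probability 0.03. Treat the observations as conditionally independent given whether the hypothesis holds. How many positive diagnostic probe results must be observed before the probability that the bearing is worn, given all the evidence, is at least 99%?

Prior odds: 0.285 ÷ 0.715 = 57/143.
Likelihood ratio of a positive = 0.96/0.03 = 32.
Target odds: 0.99 ÷ 0.01 = 99.
Require 32ⁿ ≥ 99 ÷ (57/143) = 4719/19.
32¹ = 32 falls short of 4719/19 but 32² = 1024 reaches it, so n = 2.

2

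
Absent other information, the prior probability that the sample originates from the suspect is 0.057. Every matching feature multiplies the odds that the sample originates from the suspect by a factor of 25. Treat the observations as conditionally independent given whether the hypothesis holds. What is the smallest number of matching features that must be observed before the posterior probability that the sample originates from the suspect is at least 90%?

2

Prior odds = 0.057/0.943 = 57/943.
Likelihood ratio per matching feature = 25.
Target posterior odds = 0.9/0.1 = 9.
Need (57/943) × 25ⁿ ≥ 9, i.e. 25ⁿ ≥ 2829/19.
25¹ = 25 falls short of 2829/19 but 25² = 625 reaches it, so n = 2.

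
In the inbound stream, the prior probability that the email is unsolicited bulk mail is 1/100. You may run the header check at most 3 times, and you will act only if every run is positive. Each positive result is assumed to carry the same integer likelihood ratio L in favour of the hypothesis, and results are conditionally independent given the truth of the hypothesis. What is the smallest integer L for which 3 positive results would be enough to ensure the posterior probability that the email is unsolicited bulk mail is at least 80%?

Prior odds = 0.01/0.99 = 1/99.
Target odds = 0.8/0.2 = 4.
Need L³ ≥ 4 ÷ (1/99) = 396.
7³ = 343 < 396 ≤ 512 = 8³, so L = 8.

8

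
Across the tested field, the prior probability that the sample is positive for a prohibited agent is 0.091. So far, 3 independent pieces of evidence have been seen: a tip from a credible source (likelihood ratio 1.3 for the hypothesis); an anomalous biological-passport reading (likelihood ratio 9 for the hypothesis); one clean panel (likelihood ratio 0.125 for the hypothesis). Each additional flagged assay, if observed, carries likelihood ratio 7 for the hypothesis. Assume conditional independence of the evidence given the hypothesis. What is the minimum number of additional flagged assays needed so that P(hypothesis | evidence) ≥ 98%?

Prior odds = 0.091/0.909 = 91/909.
Combined Bayes factor of the evidence already in hand = 1.3 × 9 × 0.125 = 1.4625.
Odds after that evidence = (91/909) × 1.4625 = 1183/8080.
Target odds = 0.98/0.02 = 49.
Need 7ⁿ ≥ 49 ÷ (1183/8080) = 56560/169.
7² = 49 falls short of 56560/169 but 7³ = 343 reaches it, so n = 3.

3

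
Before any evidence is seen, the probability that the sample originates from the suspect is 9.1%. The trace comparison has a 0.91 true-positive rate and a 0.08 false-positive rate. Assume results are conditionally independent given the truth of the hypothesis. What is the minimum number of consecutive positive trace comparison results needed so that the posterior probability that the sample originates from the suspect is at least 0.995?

Prior odds: 0.091 ÷ 0.909 = 91/909.
Likelihood ratio of a positive result = 0.91/0.08 = 11.375.
Target odds: 0.995 ÷ 0.005 = 199.
Require 11.375ⁿ ≥ 199 ÷ (91/909) = 180891/91.
11.375³ = 753571/512 falls short of 180891/91 but 11.375⁴ = 68574961/4096 reaches it, so n = 4.

4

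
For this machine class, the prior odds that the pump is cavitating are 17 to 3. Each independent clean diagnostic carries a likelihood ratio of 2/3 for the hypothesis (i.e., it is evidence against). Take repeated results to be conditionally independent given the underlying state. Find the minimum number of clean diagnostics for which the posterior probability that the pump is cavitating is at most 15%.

Prior odds = 17/3.
Likelihood ratio per clean diagnostic = 2/3.
Target posterior odds = 0.15/0.85 = 3/17.
Need (17/3) × (2/3)ⁿ ≤ 3/17, i.e. (2/3)ⁿ ≤ 9/289.
(2/3)⁸ = 256/6561 is still above 9/289 but (2/3)⁹ = 512/19683 is at or below it, so n = 9.

9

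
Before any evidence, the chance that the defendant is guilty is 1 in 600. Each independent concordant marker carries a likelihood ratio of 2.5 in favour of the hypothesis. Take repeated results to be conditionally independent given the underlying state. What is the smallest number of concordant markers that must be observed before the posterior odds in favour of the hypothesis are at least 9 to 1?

Prior odds = (1/600)/(599/600) = 1/599.
Likelihood ratio per concordant marker = 2.5.
Target odds = 9.
Need (1/599) × 2.5ⁿ ≥ 9, i.e. 2.5ⁿ ≥ 5391.
2.5⁹ = 1953125/512 falls short of 5391 but 2.5¹⁰ = 9765625/1024 reaches it, so n = 10.

10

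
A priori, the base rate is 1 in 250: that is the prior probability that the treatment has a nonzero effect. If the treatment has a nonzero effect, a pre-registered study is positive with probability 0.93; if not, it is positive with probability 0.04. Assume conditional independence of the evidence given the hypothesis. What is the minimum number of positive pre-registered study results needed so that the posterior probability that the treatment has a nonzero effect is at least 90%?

Prior odds = 0.004/0.996 = 1/249.
Likelihood ratio of a positive = 0.93/0.04 = 23.25.
Target posterior odds = 0.9/0.1 = 9.
Need (1/249) × 23.25ⁿ ≥ 9, i.e. 23.25ⁿ ≥ 2241.
23.25² = 540.5625 falls short of 2241 but 23.25³ = 804357/64 reaches it, so n = 3.

3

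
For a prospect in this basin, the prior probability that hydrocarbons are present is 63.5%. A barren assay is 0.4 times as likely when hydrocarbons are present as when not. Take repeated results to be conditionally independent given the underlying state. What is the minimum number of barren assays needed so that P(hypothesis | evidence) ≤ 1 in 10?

4

Prior odds: 0.635 ÷ 0.365 = 127/73.
Likelihood ratio per barren assay = 0.4.
Target odds: 0.1 ÷ 0.9 = 1/9.
Require 0.4ⁿ ≤ 1/9 ÷ (127/73) = 73/1143.
0.4³ = 0.064 is still above 73/1143 but 0.4⁴ = 0.0256 is at or below it, so n = 4.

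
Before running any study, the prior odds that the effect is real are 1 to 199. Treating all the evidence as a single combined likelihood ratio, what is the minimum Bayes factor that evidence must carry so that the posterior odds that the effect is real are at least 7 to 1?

1393

Prior odds = 1/199.
Target odds = 7.
Required Bayes factor = 7 ÷ (1/199) = 1393.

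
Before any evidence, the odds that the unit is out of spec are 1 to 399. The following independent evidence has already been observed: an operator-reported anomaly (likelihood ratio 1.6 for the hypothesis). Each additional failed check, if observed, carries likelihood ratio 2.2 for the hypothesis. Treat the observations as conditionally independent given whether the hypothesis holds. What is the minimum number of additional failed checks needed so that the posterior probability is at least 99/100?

13

Prior odds = 1/399.
Bayes factor of the evidence already in hand = 1.6.
Odds after that evidence = (1/399) × 1.6 = 8/1995.
Target odds = 0.99/0.01 = 99.
Need 2.2ⁿ ≥ 99 ÷ (8/1995) = 24688.125.
2.2¹² ≈12855 falls short of 24688.125 but 2.2¹³ ≈28281 reaches it, so n = 13.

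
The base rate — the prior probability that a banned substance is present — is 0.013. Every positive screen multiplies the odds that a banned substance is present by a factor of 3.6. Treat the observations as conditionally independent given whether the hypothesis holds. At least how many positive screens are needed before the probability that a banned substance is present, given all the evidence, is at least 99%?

7

Prior odds = 0.013/0.987 = 13/987.
Likelihood ratio per positive screen = 3.6.
Target posterior odds = 0.99/0.01 = 99.
Require 3.6ⁿ ≥ 99 ÷ (13/987) = 97713/13.
3.6⁶ = 34012224/15625 falls short of 97713/13 but 3.6⁷ = 612220032/78125 reaches it, so n = 7.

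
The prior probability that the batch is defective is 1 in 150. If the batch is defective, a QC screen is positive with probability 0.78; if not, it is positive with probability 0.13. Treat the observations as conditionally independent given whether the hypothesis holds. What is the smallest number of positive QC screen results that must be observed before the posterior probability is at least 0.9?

Prior odds: (1/150) ÷ (149/150) = 1/149.
Likelihood ratio of a positive = 0.78/0.13 = 6.
Target posterior odds = 0.9/0.1 = 9.
Require 6ⁿ ≥ 9 ÷ (1/149) = 1341.
6⁴ = 1296 falls short of 1341 but 6⁵ = 7776 reaches it, so n = 5.

5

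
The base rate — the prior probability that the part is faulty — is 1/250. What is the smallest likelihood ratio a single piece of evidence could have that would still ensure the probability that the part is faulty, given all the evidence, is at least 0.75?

747

Prior odds = 0.004/0.996 = 1/249.
Target odds = 0.75/0.25 = 3.
Required Bayes factor = 3 ÷ (1/249) = 747.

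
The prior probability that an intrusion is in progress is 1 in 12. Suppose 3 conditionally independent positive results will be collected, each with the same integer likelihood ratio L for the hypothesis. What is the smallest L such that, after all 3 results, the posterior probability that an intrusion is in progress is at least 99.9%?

23

Prior odds = (1/12)/(11/12) = 1/11.
Target odds = 0.999/0.001 = 999.
Need L³ ≥ 999 ÷ (1/11) = 10989.
22³ = 10648 < 10989 ≤ 12167 = 23³, so L = 23.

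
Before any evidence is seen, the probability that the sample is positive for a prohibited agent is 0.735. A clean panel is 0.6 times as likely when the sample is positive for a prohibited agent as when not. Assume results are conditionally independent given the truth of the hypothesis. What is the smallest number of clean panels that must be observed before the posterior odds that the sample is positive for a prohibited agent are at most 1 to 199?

13

Prior odds: 0.735 ÷ 0.265 = 147/53.
Likelihood ratio per clean panel = 0.6.
Target odds = 1/199.
Require 0.6ⁿ ≤ 1/199 ÷ (147/53) = 53/29253.
0.6¹² = 531441/244140625 is still above 53/29253 but 0.6¹³ ≈0.00130607 is at or below it, so n = 13.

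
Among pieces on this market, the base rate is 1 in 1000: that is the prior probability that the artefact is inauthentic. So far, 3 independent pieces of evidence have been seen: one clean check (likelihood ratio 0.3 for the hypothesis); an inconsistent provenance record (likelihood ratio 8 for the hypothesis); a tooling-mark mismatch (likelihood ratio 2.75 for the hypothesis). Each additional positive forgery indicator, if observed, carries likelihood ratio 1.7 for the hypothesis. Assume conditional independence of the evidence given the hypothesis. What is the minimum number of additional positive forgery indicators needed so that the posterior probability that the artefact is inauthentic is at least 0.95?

16

Prior odds = 0.001/0.999 = 1/999.
Combined Bayes factor of the evidence already in hand = 0.3 × 8 × 2.75 = 6.6.
Odds after that evidence = (1/999) × 6.6 = 11/1665.
Target odds = 0.95/0.05 = 19.
Need 1.7ⁿ ≥ 19 ÷ (11/1665) = 31635/11.
1.7¹⁵ ≈2862.42 falls short of 31635/11 but 1.7¹⁶ ≈4866.12 reaches it, so n = 16.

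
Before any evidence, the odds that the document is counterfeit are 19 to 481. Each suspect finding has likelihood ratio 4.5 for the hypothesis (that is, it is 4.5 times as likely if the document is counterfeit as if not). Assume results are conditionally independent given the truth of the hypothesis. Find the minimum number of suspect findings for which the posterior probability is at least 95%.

Prior odds = 19/481.
Likelihood ratio per suspect finding = 4.5.
Target posterior odds = 0.95/0.05 = 19.
Require 4.5ⁿ ≥ 19 ÷ (19/481) = 481.
4.5⁴ = 410.0625 falls short of 481 but 4.5⁵ = 1845.28125 reaches it, so n = 5.

5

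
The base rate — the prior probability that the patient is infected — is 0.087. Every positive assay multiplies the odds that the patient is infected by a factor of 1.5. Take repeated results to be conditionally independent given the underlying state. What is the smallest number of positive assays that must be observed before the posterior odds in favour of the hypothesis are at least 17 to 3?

Prior odds = 0.087/0.913 = 87/913.
Likelihood ratio per positive assay = 1.5.
Target odds = 17/3.
Need (87/913) × 1.5ⁿ ≥ 17/3, i.e. 1.5ⁿ ≥ 15521/261.
1.5¹⁰ = 59049/1024 falls short of 15521/261 but 1.5¹¹ = 177147/2048 reaches it, so n = 11.

11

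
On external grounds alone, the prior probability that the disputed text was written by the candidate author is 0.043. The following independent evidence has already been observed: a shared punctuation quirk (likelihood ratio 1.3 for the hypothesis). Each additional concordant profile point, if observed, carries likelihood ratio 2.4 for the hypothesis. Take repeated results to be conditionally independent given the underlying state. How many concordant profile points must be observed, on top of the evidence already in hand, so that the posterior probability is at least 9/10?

Prior odds = 0.043/0.957 = 43/957.
Bayes factor of the evidence already in hand = 1.3.
Odds after that evidence = (43/957) × 1.3 = 559/9570.
Target odds = 0.9/0.1 = 9.
Need 2.4ⁿ ≥ 9 ÷ (559/9570) = 86130/559.
2.4⁵ = 79.62624 falls short of 86130/559 but 2.4⁶ = 2985984/15625 reaches it, so n = 6.

6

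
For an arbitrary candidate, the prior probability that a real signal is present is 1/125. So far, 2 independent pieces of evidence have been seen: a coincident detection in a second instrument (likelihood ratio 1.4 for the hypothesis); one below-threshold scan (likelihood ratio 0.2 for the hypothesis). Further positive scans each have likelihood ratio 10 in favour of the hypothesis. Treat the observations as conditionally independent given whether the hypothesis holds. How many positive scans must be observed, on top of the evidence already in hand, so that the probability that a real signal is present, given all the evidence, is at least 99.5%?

5

Prior odds = 0.008/0.992 = 1/124.
Combined Bayes factor of the evidence already in hand = 1.4 × 0.2 = 0.28.
Odds after that evidence = (1/124) × 0.28 = 7/3100.
Target odds = 0.995/0.005 = 199.
Need 10ⁿ ≥ 199 ÷ (7/3100) = 616900/7.
10⁴ = 10000 falls short of 616900/7 but 10⁵ = 100000 reaches it, so n = 5.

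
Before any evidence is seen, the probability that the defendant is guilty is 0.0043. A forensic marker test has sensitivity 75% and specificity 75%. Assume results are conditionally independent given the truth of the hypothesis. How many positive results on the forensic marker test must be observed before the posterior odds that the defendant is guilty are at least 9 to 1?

7

Prior odds = 0.0043/0.9957 = 43/9957.
False-positive rate = 1 − 0.75 = 0.25; likelihood ratio of a positive = 0.75/0.25 = 3.
Target odds = 9.
Need (43/9957) × 3ⁿ ≥ 9, i.e. 3ⁿ ≥ 89613/43.
3⁶ = 729 falls short of 89613/43 but 3⁷ = 2187 reaches it, so n = 7.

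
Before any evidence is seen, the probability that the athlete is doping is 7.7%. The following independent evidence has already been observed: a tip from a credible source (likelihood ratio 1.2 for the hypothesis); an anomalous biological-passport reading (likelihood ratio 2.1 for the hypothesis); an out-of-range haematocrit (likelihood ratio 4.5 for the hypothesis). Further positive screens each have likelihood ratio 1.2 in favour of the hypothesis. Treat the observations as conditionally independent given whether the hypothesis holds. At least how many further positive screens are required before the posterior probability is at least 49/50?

Prior odds = 0.077/0.923 = 77/923.
Combined Bayes factor of the evidence already in hand = 1.2 × 2.1 × 4.5 = 11.34.
Odds after that evidence = (77/923) × 11.34 = 43659/46150.
Target odds = 0.98/0.02 = 49.
Need 1.2ⁿ ≥ 49 ÷ (43659/46150) = 46150/891.
1.2²¹ ≈46.0051 falls short of 46150/891 but 1.2²² ≈55.2061 reaches it, so n = 22.

22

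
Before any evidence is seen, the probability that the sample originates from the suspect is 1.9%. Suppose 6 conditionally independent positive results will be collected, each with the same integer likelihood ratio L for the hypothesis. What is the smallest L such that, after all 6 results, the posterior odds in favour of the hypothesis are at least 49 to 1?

4

Prior odds = 0.019/0.981 = 19/981.
Target odds = 49.
Need L⁶ ≥ 49 ÷ (19/981) = 48069/19.
3⁶ = 729 < 48069/19 ≤ 4096 = 4⁶, so L = 4.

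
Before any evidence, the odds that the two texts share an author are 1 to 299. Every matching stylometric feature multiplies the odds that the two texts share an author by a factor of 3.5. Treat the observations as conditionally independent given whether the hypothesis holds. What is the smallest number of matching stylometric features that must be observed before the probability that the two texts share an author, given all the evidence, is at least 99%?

Prior odds = 1/299.
Likelihood ratio per matching stylometric feature = 3.5.
Target posterior odds = 0.99/0.01 = 99.
Need (1/299) × 3.5ⁿ ≥ 99, i.e. 3.5ⁿ ≥ 29601.
3.5⁸ = 5764801/256 falls short of 29601 but 3.5⁹ = 40353607/512 reaches it, so n = 9.

9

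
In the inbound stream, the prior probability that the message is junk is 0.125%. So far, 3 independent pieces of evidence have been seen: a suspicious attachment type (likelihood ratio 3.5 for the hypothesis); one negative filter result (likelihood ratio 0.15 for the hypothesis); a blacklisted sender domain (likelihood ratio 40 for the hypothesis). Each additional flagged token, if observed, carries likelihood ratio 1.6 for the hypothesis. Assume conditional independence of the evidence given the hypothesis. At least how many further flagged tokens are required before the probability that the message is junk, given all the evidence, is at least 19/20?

15

Prior odds = 0.00125/0.99875 = 1/799.
Combined Bayes factor of the evidence already in hand = 3.5 × 0.15 × 40 = 21.
Odds after that evidence = (1/799) × 21 = 21/799.
Target odds = 0.95/0.05 = 19.
Need 1.6ⁿ ≥ 19 ÷ (21/799) = 15181/21.
1.6¹⁴ ≈720.576 falls short of 15181/21 but 1.6¹⁵ ≈1152.92 reaches it, so n = 15.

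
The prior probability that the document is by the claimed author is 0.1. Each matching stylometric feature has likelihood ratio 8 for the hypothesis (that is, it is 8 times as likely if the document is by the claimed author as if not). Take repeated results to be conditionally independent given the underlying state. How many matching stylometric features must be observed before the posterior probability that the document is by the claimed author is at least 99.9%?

5

Prior odds: 0.1 ÷ 0.9 = 1/9.
Likelihood ratio per matching stylometric feature = 8.
Target odds: 0.999 ÷ 0.001 = 999.
Need (1/9) × 8ⁿ ≥ 999, i.e. 8ⁿ ≥ 8991.
8⁴ = 4096 falls short of 8991 but 8⁵ = 32768 reaches it, so n = 5.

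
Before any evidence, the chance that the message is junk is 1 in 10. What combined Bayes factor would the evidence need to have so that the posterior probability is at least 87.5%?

63

Prior odds = 0.1/0.9 = 1/9.
Target odds = 0.875/0.125 = 7.
Required Bayes factor = 7 ÷ (1/9) = 63.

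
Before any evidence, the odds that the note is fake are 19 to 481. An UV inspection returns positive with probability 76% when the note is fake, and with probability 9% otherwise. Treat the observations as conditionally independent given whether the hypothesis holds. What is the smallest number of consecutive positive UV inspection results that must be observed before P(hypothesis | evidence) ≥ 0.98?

Prior odds = 19/481.
Likelihood ratio of a positive result = 0.76/0.09 = 76/9.
Target posterior odds = 0.98/0.02 = 49.
Require (76/9)ⁿ ≥ 49 ÷ (19/481) = 23569/19.
(76/9)³ = 438976/729 falls short of 23569/19 but (76/9)⁴ = 33362176/6561 reaches it, so n = 4.

4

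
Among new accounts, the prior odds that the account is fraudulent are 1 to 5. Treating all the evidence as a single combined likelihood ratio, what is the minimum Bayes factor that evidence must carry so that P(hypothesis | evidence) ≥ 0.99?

495

Prior odds = 0.2.
Target odds = 0.99/0.01 = 99.
Required Bayes factor = 99 ÷ 0.2 = 495.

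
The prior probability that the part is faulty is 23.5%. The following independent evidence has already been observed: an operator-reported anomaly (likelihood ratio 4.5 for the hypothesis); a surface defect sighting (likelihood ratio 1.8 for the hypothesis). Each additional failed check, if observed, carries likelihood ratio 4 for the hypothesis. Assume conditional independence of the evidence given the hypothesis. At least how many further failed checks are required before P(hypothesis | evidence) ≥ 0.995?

Prior odds = 0.235/0.765 = 47/153.
Combined Bayes factor of the evidence already in hand = 4.5 × 1.8 = 8.1.
Odds after that evidence = (47/153) × 8.1 = 423/170.
Target odds = 0.995/0.005 = 199.
Need 4ⁿ ≥ 199 ÷ (423/170) = 33830/423.
4³ = 64 falls short of 33830/423 but 4⁴ = 256 reaches it, so n = 4.

4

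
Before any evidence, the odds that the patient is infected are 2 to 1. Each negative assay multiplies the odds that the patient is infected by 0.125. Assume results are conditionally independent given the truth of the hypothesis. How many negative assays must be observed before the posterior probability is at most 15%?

2

Prior odds = 2.
Likelihood ratio per negative assay = 0.125.
Target posterior odds = 0.15/0.85 = 3/17.
Require 0.125ⁿ ≤ 3/17 ÷ 2 = 3/34.
0.125¹ = 0.125 is still above 3/34 but 0.125² = 0.015625 is at or below it, so n = 2.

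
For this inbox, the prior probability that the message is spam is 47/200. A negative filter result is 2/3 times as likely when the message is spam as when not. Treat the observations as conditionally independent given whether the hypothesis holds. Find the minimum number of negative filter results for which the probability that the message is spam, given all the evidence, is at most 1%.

Prior odds: 0.235 ÷ 0.765 = 47/153.
Likelihood ratio per negative filter result = 2/3.
Target odds: 0.01 ÷ 0.99 = 1/99.
Need (47/153) × (2/3)ⁿ ≤ 1/99, i.e. (2/3)ⁿ ≤ 17/517.
(2/3)⁸ = 256/6561 is still above 17/517 but (2/3)⁹ = 512/19683 is at or below it, so n = 9.

9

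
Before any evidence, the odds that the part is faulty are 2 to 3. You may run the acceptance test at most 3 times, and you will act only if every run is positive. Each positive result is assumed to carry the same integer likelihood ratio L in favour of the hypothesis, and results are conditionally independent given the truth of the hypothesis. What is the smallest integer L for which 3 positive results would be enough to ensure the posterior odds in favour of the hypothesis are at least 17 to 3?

3

Prior odds = 2/3.
Target odds = 17/3.
Need L³ ≥ 17/3 ÷ (2/3) = 8.5.
2³ = 8 < 8.5 ≤ 27 = 3³, so L = 3.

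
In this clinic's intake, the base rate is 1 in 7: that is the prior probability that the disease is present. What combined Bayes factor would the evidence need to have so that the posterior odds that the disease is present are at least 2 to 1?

12

Prior odds = (1/7)/(6/7) = 1/6.
Target odds = 2.
Required Bayes factor = 2 ÷ (1/6) = 12.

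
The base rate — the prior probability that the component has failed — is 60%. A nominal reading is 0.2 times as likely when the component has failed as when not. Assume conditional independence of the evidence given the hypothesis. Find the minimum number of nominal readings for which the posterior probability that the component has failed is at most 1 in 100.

4

Prior odds: 0.6 ÷ 0.4 = 1.5.
Likelihood ratio per nominal reading = 0.2.
Target posterior odds = 0.01/0.99 = 1/99.
Require 0.2ⁿ ≤ 1/99 ÷ 1.5 = 2/297.
0.2³ = 0.008 is still above 2/297 but 0.2⁴ = 0.0016 is at or below it, so n = 4.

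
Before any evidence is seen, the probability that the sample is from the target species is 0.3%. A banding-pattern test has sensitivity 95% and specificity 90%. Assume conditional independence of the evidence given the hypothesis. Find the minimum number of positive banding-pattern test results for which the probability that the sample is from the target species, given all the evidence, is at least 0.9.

Prior odds: 0.003 ÷ 0.997 = 3/997.
False-positive rate = 1 − 0.9 = 0.1; likelihood ratio of a positive = 0.95/0.1 = 9.5.
Target odds: 0.9 ÷ 0.1 = 9.
Need (3/997) × 9.5ⁿ ≥ 9, i.e. 9.5ⁿ ≥ 2991.
9.5³ = 857.375 falls short of 2991 but 9.5⁴ = 8145.0625 reaches it, so n = 4.

4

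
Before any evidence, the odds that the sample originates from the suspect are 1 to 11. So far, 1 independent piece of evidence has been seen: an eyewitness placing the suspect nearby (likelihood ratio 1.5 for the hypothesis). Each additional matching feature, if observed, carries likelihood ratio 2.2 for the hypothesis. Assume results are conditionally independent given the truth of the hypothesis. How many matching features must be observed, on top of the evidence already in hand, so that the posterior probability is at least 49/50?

Prior odds = 1/11.
Bayes factor of the evidence already in hand = 1.5.
Odds after that evidence = (1/11) × 1.5 = 3/22.
Target odds = 0.98/0.02 = 49.
Need 2.2ⁿ ≥ 49 ÷ (3/22) = 1078/3.
2.2⁷ = 19487171/78125 falls short of 1078/3 but 2.2⁸ = 214358881/390625 reaches it, so n = 8.

8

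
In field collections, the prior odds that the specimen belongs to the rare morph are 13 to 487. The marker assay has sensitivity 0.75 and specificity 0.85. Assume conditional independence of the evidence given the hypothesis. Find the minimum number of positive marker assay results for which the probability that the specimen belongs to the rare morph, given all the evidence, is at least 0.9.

Prior odds = 13/487.
False-positive rate = 1 − 0.85 = 0.15; likelihood ratio of a positive = 0.75/0.15 = 5.
Target posterior odds = 0.9/0.1 = 9.
Need (13/487) × 5ⁿ ≥ 9, i.e. 5ⁿ ≥ 4383/13.
5³ = 125 falls short of 4383/13 but 5⁴ = 625 reaches it, so n = 4.

4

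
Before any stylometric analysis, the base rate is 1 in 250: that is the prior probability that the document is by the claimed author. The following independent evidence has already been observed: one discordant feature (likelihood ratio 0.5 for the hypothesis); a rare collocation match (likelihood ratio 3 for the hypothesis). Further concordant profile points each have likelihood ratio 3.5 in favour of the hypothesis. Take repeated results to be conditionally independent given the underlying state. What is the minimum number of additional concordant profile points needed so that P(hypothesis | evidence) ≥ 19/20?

Prior odds = 0.004/0.996 = 1/249.
Combined Bayes factor of the evidence already in hand = 0.5 × 3 = 1.5.
Odds after that evidence = (1/249) × 1.5 = 1/166.
Target odds = 0.95/0.05 = 19.
Need 3.5ⁿ ≥ 19 ÷ (1/166) = 3154.
3.5⁶ = 1838.265625 falls short of 3154 but 3.5⁷ = 823543/128 reaches it, so n = 7.

7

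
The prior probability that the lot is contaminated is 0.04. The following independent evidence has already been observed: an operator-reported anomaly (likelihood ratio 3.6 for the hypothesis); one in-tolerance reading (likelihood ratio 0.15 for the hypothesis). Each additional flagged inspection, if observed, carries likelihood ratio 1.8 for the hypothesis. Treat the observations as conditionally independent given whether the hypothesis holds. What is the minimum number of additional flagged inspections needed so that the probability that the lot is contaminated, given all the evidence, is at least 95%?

12

Prior odds = 0.04/0.96 = 1/24.
Combined Bayes factor of the evidence already in hand = 3.6 × 0.15 = 0.54.
Odds after that evidence = (1/24) × 0.54 = 0.0225.
Target odds = 0.95/0.05 = 19.
Need 1.8ⁿ ≥ 19 ÷ 0.0225 = 7600/9.
1.8¹¹ ≈642.684 falls short of 7600/9 but 1.8¹² ≈1156.83 reaches it, so n = 12.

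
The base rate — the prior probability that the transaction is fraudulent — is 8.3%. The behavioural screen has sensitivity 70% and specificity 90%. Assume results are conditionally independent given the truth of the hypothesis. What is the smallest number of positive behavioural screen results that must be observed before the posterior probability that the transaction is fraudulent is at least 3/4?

2

Prior odds = 0.083/0.917 = 83/917.
False-positive rate = 1 − 0.9 = 0.1; likelihood ratio of a positive = 0.7/0.1 = 7.
Target odds: 0.75 ÷ 0.25 = 3.
Require 7ⁿ ≥ 3 ÷ (83/917) = 2751/83.
7¹ = 7 falls short of 2751/83 but 7² = 49 reaches it, so n = 2.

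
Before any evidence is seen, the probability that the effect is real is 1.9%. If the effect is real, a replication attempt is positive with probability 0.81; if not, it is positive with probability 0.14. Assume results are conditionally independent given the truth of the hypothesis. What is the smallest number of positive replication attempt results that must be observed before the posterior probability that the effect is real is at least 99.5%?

Prior odds = 0.019/0.981 = 19/981.
Likelihood ratio of a positive = 0.81/0.14 = 81/14.
Target odds: 0.995 ÷ 0.005 = 199.
Need (19/981) × (81/14)ⁿ ≥ 199, i.e. (81/14)ⁿ ≥ 195219/19.
(81/14)⁵ ≈6483.13 falls short of 195219/19 but (81/14)⁶ ≈37509.6 reaches it, so n = 6.

6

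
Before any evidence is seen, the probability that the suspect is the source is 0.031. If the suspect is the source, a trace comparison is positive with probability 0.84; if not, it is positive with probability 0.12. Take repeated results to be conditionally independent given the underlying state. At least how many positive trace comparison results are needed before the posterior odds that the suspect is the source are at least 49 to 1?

4

Prior odds = 0.031/0.969 = 31/969.
Likelihood ratio of a positive = 0.84/0.12 = 7.
Target odds = 49.
Require 7ⁿ ≥ 49 ÷ (31/969) = 47481/31.
7³ = 343 falls short of 47481/31 but 7⁴ = 2401 reaches it, so n = 4.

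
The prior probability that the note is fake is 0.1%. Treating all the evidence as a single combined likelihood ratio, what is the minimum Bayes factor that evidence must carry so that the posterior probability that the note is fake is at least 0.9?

8991

Prior odds = 0.001/0.999 = 1/999.
Target odds = 0.9/0.1 = 9.
Required Bayes factor = 9 ÷ (1/999) = 8991.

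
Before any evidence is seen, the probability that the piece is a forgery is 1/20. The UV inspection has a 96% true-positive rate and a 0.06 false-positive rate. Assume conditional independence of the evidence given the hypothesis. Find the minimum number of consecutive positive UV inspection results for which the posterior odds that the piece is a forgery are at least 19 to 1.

Prior odds: 0.05 ÷ 0.95 = 1/19.
Likelihood ratio of a positive result = 0.96/0.06 = 16.
Target odds = 19.
Need (1/19) × 16ⁿ ≥ 19, i.e. 16ⁿ ≥ 361.
16² = 256 falls short of 361 but 16³ = 4096 reaches it, so n = 3.

3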